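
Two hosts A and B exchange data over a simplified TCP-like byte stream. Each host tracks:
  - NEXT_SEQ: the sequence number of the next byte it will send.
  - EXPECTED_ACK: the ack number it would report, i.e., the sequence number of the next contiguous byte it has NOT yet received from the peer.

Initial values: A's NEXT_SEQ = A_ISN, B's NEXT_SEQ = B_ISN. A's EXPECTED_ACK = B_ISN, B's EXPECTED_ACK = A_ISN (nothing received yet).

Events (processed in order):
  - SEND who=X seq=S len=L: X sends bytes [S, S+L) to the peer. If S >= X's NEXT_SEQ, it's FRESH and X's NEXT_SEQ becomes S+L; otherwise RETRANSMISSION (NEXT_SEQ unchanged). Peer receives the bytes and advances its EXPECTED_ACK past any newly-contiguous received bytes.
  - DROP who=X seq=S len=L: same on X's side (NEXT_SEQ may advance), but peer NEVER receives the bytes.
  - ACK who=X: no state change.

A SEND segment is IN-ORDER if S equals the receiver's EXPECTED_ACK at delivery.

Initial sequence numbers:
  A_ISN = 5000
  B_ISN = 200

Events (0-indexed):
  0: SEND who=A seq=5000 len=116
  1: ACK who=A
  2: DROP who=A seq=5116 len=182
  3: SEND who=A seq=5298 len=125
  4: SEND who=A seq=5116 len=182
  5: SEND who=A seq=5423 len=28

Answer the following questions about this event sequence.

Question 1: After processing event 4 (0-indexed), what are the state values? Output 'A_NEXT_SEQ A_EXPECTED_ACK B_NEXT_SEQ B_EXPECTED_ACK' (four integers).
After event 0: A_seq=5116 A_ack=200 B_seq=200 B_ack=5116
After event 1: A_seq=5116 A_ack=200 B_seq=200 B_ack=5116
After event 2: A_seq=5298 A_ack=200 B_seq=200 B_ack=5116
After event 3: A_seq=5423 A_ack=200 B_seq=200 B_ack=5116
After event 4: A_seq=5423 A_ack=200 B_seq=200 B_ack=5423

5423 200 200 5423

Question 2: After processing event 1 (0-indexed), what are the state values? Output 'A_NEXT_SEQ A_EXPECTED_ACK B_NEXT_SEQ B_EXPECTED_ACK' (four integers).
After event 0: A_seq=5116 A_ack=200 B_seq=200 B_ack=5116
After event 1: A_seq=5116 A_ack=200 B_seq=200 B_ack=5116

5116 200 200 5116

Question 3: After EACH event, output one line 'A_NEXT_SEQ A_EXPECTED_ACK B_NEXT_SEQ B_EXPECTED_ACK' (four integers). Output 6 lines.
5116 200 200 5116
5116 200 200 5116
5298 200 200 5116
5423 200 200 5116
5423 200 200 5423
5451 200 200 5451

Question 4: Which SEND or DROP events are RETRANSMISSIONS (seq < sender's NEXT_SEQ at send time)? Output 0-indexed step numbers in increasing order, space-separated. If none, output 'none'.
Answer: 4

Derivation:
Step 0: SEND seq=5000 -> fresh
Step 2: DROP seq=5116 -> fresh
Step 3: SEND seq=5298 -> fresh
Step 4: SEND seq=5116 -> retransmit
Step 5: SEND seq=5423 -> fresh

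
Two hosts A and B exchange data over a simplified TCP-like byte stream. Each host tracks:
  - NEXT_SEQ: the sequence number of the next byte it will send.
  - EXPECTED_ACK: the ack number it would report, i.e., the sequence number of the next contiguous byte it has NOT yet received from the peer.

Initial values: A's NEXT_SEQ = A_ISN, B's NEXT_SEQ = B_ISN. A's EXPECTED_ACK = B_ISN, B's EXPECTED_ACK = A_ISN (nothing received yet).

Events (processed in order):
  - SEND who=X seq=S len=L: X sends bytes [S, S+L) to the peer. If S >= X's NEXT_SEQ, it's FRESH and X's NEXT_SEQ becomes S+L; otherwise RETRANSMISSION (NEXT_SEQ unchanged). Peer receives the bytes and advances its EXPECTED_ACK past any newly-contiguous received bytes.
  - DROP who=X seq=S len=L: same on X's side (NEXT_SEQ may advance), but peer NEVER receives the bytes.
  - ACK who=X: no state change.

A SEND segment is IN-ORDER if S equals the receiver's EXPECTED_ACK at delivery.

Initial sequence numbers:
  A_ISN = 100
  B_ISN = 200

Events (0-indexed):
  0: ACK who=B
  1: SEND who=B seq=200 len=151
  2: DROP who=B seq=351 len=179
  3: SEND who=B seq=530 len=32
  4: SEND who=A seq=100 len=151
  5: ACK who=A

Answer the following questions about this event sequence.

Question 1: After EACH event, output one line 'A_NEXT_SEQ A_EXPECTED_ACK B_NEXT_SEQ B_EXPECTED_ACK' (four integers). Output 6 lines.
100 200 200 100
100 351 351 100
100 351 530 100
100 351 562 100
251 351 562 251
251 351 562 251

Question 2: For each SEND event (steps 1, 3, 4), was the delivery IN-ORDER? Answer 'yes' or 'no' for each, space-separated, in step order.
Answer: yes no yes

Derivation:
Step 1: SEND seq=200 -> in-order
Step 3: SEND seq=530 -> out-of-order
Step 4: SEND seq=100 -> in-order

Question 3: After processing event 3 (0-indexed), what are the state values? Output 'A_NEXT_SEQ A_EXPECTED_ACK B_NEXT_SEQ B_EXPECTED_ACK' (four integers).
After event 0: A_seq=100 A_ack=200 B_seq=200 B_ack=100
After event 1: A_seq=100 A_ack=351 B_seq=351 B_ack=100
After event 2: A_seq=100 A_ack=351 B_seq=530 B_ack=100
After event 3: A_seq=100 A_ack=351 B_seq=562 B_ack=100

100 351 562 100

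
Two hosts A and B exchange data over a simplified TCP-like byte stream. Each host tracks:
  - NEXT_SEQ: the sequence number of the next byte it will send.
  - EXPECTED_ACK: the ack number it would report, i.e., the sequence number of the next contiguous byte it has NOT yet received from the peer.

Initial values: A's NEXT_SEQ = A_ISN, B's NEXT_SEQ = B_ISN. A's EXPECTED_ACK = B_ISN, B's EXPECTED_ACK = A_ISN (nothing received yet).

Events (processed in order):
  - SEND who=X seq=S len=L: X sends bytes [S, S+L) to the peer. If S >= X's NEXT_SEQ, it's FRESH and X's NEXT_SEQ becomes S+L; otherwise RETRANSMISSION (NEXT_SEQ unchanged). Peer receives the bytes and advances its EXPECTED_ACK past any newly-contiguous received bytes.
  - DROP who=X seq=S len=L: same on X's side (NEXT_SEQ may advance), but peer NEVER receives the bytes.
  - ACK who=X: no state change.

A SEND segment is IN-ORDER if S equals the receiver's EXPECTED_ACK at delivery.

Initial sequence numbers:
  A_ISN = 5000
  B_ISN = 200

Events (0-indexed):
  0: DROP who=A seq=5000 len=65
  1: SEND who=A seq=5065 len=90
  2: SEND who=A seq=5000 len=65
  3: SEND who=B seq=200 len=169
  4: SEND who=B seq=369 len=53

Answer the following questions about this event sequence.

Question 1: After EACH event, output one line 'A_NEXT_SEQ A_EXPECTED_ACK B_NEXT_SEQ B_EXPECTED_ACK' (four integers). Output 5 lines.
5065 200 200 5000
5155 200 200 5000
5155 200 200 5155
5155 369 369 5155
5155 422 422 5155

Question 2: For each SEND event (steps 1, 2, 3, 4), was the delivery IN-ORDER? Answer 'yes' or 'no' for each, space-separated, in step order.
Step 1: SEND seq=5065 -> out-of-order
Step 2: SEND seq=5000 -> in-order
Step 3: SEND seq=200 -> in-order
Step 4: SEND seq=369 -> in-order

Answer: no yes yes yes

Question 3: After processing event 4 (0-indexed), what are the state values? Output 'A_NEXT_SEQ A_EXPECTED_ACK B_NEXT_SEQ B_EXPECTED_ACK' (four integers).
After event 0: A_seq=5065 A_ack=200 B_seq=200 B_ack=5000
After event 1: A_seq=5155 A_ack=200 B_seq=200 B_ack=5000
After event 2: A_seq=5155 A_ack=200 B_seq=200 B_ack=5155
After event 3: A_seq=5155 A_ack=369 B_seq=369 B_ack=5155
After event 4: A_seq=5155 A_ack=422 B_seq=422 B_ack=5155

5155 422 422 5155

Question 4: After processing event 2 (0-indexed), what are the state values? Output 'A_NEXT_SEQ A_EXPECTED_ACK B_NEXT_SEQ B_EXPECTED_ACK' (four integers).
After event 0: A_seq=5065 A_ack=200 B_seq=200 B_ack=5000
After event 1: A_seq=5155 A_ack=200 B_seq=200 B_ack=5000
After event 2: A_seq=5155 A_ack=200 B_seq=200 B_ack=5155

5155 200 200 5155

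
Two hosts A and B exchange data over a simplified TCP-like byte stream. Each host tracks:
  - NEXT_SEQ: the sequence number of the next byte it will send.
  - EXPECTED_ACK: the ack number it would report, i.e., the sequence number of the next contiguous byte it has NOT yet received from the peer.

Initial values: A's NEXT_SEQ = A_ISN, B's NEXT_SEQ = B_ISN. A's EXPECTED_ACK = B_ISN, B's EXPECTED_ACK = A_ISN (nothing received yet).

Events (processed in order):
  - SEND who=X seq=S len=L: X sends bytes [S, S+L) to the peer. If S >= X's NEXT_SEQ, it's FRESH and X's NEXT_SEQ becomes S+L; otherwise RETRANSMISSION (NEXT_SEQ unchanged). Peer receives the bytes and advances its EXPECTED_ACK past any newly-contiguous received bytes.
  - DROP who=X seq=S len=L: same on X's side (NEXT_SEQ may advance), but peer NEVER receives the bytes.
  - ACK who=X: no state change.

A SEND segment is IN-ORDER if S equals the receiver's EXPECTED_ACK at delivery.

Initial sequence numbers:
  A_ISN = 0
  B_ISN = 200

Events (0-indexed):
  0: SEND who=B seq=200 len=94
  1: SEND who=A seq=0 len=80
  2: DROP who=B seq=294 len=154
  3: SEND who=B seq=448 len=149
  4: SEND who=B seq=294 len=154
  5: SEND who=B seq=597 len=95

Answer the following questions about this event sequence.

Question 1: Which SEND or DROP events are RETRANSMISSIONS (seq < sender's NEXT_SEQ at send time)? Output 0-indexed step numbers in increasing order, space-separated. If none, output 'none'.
Answer: 4

Derivation:
Step 0: SEND seq=200 -> fresh
Step 1: SEND seq=0 -> fresh
Step 2: DROP seq=294 -> fresh
Step 3: SEND seq=448 -> fresh
Step 4: SEND seq=294 -> retransmit
Step 5: SEND seq=597 -> fresh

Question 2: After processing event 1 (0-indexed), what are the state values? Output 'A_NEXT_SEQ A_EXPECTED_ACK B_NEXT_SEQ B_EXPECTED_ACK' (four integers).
After event 0: A_seq=0 A_ack=294 B_seq=294 B_ack=0
After event 1: A_seq=80 A_ack=294 B_seq=294 B_ack=80

80 294 294 80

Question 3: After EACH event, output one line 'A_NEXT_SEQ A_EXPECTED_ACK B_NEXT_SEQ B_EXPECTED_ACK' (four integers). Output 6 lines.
0 294 294 0
80 294 294 80
80 294 448 80
80 294 597 80
80 597 597 80
80 692 692 80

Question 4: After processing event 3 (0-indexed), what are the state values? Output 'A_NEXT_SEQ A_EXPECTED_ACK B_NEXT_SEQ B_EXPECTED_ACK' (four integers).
After event 0: A_seq=0 A_ack=294 B_seq=294 B_ack=0
After event 1: A_seq=80 A_ack=294 B_seq=294 B_ack=80
After event 2: A_seq=80 A_ack=294 B_seq=448 B_ack=80
After event 3: A_seq=80 A_ack=294 B_seq=597 B_ack=80

80 294 597 80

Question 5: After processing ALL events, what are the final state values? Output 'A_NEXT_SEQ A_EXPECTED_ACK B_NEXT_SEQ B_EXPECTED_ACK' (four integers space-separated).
Answer: 80 692 692 80

Derivation:
After event 0: A_seq=0 A_ack=294 B_seq=294 B_ack=0
After event 1: A_seq=80 A_ack=294 B_seq=294 B_ack=80
After event 2: A_seq=80 A_ack=294 B_seq=448 B_ack=80
After event 3: A_seq=80 A_ack=294 B_seq=597 B_ack=80
After event 4: A_seq=80 A_ack=597 B_seq=597 B_ack=80
After event 5: A_seq=80 A_ack=692 B_seq=692 B_ack=80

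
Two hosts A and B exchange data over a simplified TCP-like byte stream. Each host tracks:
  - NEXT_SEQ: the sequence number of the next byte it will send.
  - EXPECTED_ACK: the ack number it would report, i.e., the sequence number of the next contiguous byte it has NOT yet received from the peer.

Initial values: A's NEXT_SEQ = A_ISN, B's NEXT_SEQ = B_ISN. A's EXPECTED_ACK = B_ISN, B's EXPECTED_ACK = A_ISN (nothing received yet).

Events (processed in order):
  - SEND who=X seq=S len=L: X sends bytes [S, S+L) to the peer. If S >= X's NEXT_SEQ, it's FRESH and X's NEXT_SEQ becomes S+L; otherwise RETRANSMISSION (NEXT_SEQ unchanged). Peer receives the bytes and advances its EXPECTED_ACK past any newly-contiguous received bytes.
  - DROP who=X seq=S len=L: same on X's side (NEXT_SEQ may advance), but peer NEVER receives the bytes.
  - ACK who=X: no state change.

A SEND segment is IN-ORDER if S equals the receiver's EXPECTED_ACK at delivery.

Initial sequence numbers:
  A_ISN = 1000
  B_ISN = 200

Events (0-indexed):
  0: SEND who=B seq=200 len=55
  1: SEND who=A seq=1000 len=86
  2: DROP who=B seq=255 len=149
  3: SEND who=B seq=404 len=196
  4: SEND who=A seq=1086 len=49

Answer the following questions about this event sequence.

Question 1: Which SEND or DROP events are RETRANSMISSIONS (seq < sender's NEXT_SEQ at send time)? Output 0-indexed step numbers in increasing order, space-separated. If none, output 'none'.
Step 0: SEND seq=200 -> fresh
Step 1: SEND seq=1000 -> fresh
Step 2: DROP seq=255 -> fresh
Step 3: SEND seq=404 -> fresh
Step 4: SEND seq=1086 -> fresh

Answer: none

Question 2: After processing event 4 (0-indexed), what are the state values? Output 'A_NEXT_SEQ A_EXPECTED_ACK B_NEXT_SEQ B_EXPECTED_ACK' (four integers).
After event 0: A_seq=1000 A_ack=255 B_seq=255 B_ack=1000
After event 1: A_seq=1086 A_ack=255 B_seq=255 B_ack=1086
After event 2: A_seq=1086 A_ack=255 B_seq=404 B_ack=1086
After event 3: A_seq=1086 A_ack=255 B_seq=600 B_ack=1086
After event 4: A_seq=1135 A_ack=255 B_seq=600 B_ack=1135

1135 255 600 1135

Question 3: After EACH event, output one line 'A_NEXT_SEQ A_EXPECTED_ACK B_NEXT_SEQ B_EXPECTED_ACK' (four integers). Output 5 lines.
1000 255 255 1000
1086 255 255 1086
1086 255 404 1086
1086 255 600 1086
1135 255 600 1135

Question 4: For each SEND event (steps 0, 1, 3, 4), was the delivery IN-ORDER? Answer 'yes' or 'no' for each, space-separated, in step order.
Answer: yes yes no yes

Derivation:
Step 0: SEND seq=200 -> in-order
Step 1: SEND seq=1000 -> in-order
Step 3: SEND seq=404 -> out-of-order
Step 4: SEND seq=1086 -> in-order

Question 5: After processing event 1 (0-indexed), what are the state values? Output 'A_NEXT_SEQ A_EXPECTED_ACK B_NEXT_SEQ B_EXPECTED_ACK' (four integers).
After event 0: A_seq=1000 A_ack=255 B_seq=255 B_ack=1000
After event 1: A_seq=1086 A_ack=255 B_seq=255 B_ack=1086

1086 255 255 1086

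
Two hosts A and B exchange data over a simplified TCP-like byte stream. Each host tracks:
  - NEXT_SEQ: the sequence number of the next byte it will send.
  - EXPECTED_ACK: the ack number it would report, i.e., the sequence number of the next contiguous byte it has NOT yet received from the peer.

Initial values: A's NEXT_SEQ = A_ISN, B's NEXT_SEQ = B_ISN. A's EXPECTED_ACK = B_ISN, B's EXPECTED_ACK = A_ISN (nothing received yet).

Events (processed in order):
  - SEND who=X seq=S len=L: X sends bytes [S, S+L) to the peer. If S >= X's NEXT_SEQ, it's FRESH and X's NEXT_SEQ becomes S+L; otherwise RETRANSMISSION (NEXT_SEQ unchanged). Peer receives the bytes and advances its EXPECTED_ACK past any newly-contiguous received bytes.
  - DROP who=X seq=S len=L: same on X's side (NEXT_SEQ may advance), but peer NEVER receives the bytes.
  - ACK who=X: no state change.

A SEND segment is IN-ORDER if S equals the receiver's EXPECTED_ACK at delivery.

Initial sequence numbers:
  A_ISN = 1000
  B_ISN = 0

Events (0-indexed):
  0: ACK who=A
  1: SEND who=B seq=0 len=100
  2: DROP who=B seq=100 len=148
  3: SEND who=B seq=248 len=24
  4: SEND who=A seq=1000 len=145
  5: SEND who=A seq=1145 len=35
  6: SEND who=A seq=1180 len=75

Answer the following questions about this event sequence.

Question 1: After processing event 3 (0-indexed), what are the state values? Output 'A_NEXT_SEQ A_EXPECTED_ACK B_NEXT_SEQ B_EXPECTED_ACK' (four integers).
After event 0: A_seq=1000 A_ack=0 B_seq=0 B_ack=1000
After event 1: A_seq=1000 A_ack=100 B_seq=100 B_ack=1000
After event 2: A_seq=1000 A_ack=100 B_seq=248 B_ack=1000
After event 3: A_seq=1000 A_ack=100 B_seq=272 B_ack=1000

1000 100 272 1000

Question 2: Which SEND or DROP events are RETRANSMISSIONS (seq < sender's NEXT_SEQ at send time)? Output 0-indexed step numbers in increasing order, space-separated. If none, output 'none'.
Step 1: SEND seq=0 -> fresh
Step 2: DROP seq=100 -> fresh
Step 3: SEND seq=248 -> fresh
Step 4: SEND seq=1000 -> fresh
Step 5: SEND seq=1145 -> fresh
Step 6: SEND seq=1180 -> fresh

Answer: none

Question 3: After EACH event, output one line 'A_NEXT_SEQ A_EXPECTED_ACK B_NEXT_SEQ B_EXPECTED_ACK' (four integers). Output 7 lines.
1000 0 0 1000
1000 100 100 1000
1000 100 248 1000
1000 100 272 1000
1145 100 272 1145
1180 100 272 1180
1255 100 272 1255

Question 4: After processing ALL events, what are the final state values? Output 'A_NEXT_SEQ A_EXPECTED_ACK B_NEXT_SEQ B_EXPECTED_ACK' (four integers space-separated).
After event 0: A_seq=1000 A_ack=0 B_seq=0 B_ack=1000
After event 1: A_seq=1000 A_ack=100 B_seq=100 B_ack=1000
After event 2: A_seq=1000 A_ack=100 B_seq=248 B_ack=1000
After event 3: A_seq=1000 A_ack=100 B_seq=272 B_ack=1000
After event 4: A_seq=1145 A_ack=100 B_seq=272 B_ack=1145
After event 5: A_seq=1180 A_ack=100 B_seq=272 B_ack=1180
After event 6: A_seq=1255 A_ack=100 B_seq=272 B_ack=1255

Answer: 1255 100 272 1255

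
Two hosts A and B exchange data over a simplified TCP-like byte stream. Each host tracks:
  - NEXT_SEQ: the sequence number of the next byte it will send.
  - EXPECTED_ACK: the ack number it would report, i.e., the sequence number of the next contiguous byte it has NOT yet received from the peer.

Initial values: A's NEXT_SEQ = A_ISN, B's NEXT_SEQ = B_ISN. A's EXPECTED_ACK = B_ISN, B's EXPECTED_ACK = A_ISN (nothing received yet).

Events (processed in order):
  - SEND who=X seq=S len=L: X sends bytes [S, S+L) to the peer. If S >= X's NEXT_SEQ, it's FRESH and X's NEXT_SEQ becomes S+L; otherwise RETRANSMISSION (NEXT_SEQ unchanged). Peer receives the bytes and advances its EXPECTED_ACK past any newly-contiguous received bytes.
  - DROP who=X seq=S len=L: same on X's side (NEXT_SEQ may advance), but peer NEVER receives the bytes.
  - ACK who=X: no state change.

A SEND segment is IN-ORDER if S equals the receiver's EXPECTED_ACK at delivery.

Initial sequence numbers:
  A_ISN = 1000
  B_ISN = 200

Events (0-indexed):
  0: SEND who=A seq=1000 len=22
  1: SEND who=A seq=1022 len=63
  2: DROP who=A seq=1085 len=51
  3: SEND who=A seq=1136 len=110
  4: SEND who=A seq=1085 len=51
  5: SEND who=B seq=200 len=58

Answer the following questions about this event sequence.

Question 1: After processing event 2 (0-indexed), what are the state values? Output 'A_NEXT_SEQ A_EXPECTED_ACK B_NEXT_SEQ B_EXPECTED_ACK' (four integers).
After event 0: A_seq=1022 A_ack=200 B_seq=200 B_ack=1022
After event 1: A_seq=1085 A_ack=200 B_seq=200 B_ack=1085
After event 2: A_seq=1136 A_ack=200 B_seq=200 B_ack=1085

1136 200 200 1085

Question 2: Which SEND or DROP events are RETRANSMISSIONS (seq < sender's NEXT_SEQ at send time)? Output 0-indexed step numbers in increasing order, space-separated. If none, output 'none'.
Answer: 4

Derivation:
Step 0: SEND seq=1000 -> fresh
Step 1: SEND seq=1022 -> fresh
Step 2: DROP seq=1085 -> fresh
Step 3: SEND seq=1136 -> fresh
Step 4: SEND seq=1085 -> retransmit
Step 5: SEND seq=200 -> fresh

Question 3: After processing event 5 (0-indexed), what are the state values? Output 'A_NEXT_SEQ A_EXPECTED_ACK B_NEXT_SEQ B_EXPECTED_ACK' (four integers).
After event 0: A_seq=1022 A_ack=200 B_seq=200 B_ack=1022
After event 1: A_seq=1085 A_ack=200 B_seq=200 B_ack=1085
After event 2: A_seq=1136 A_ack=200 B_seq=200 B_ack=1085
After event 3: A_seq=1246 A_ack=200 B_seq=200 B_ack=1085
After event 4: A_seq=1246 A_ack=200 B_seq=200 B_ack=1246
After event 5: A_seq=1246 A_ack=258 B_seq=258 B_ack=1246

1246 258 258 1246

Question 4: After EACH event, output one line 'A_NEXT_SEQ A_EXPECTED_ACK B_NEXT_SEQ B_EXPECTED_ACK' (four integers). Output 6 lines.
1022 200 200 1022
1085 200 200 1085
1136 200 200 1085
1246 200 200 1085
1246 200 200 1246
1246 258 258 1246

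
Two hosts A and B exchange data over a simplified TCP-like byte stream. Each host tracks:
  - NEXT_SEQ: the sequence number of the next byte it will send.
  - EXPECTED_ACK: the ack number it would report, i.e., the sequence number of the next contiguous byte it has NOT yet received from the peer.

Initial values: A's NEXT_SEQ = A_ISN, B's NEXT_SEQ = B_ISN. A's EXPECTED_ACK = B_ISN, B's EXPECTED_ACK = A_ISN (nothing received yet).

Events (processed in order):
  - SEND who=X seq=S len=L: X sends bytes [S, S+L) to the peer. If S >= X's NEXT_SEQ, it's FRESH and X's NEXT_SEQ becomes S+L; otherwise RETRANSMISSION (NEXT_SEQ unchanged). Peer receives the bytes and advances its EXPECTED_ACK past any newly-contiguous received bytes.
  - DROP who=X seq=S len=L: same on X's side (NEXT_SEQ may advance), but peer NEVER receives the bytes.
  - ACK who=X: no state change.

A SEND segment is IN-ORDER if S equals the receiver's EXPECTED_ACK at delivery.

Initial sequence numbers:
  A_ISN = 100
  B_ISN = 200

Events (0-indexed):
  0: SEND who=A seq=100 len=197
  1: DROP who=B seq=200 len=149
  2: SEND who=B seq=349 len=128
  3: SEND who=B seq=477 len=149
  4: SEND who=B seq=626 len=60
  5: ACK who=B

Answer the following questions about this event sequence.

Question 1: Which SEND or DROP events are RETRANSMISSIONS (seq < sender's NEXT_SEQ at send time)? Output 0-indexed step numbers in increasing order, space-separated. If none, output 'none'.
Answer: none

Derivation:
Step 0: SEND seq=100 -> fresh
Step 1: DROP seq=200 -> fresh
Step 2: SEND seq=349 -> fresh
Step 3: SEND seq=477 -> fresh
Step 4: SEND seq=626 -> fresh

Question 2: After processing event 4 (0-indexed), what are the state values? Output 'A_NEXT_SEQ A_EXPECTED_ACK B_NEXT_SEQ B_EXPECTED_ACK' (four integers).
After event 0: A_seq=297 A_ack=200 B_seq=200 B_ack=297
After event 1: A_seq=297 A_ack=200 B_seq=349 B_ack=297
After event 2: A_seq=297 A_ack=200 B_seq=477 B_ack=297
After event 3: A_seq=297 A_ack=200 B_seq=626 B_ack=297
After event 4: A_seq=297 A_ack=200 B_seq=686 B_ack=297

297 200 686 297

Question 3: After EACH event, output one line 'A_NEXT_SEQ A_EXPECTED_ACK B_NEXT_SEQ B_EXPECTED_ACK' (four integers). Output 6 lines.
297 200 200 297
297 200 349 297
297 200 477 297
297 200 626 297
297 200 686 297
297 200 686 297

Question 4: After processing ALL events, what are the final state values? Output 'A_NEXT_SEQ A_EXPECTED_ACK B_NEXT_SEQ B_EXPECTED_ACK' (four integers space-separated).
After event 0: A_seq=297 A_ack=200 B_seq=200 B_ack=297
After event 1: A_seq=297 A_ack=200 B_seq=349 B_ack=297
After event 2: A_seq=297 A_ack=200 B_seq=477 B_ack=297
After event 3: A_seq=297 A_ack=200 B_seq=626 B_ack=297
After event 4: A_seq=297 A_ack=200 B_seq=686 B_ack=297
After event 5: A_seq=297 A_ack=200 B_seq=686 B_ack=297

Answer: 297 200 686 297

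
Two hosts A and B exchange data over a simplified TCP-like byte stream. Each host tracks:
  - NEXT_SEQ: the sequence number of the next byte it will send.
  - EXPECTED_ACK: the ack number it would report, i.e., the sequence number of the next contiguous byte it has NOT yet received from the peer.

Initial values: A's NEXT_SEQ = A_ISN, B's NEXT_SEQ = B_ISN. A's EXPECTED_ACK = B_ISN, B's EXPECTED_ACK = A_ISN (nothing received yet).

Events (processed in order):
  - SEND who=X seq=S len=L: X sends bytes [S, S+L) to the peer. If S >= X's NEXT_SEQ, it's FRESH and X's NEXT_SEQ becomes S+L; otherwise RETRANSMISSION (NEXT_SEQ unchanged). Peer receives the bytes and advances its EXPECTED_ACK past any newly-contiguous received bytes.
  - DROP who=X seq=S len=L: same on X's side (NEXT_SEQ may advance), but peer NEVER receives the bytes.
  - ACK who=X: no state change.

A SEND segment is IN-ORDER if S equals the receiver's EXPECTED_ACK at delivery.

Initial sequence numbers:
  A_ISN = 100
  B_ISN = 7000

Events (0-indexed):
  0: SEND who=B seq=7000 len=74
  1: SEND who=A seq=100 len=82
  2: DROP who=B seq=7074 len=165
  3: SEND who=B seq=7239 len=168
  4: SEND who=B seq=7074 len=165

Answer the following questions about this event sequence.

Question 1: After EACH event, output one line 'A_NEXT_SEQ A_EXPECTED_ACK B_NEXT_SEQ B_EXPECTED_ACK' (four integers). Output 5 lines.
100 7074 7074 100
182 7074 7074 182
182 7074 7239 182
182 7074 7407 182
182 7407 7407 182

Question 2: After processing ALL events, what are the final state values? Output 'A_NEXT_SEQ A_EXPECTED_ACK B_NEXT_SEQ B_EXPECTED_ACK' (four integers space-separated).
Answer: 182 7407 7407 182

Derivation:
After event 0: A_seq=100 A_ack=7074 B_seq=7074 B_ack=100
After event 1: A_seq=182 A_ack=7074 B_seq=7074 B_ack=182
After event 2: A_seq=182 A_ack=7074 B_seq=7239 B_ack=182
After event 3: A_seq=182 A_ack=7074 B_seq=7407 B_ack=182
After event 4: A_seq=182 A_ack=7407 B_seq=7407 B_ack=182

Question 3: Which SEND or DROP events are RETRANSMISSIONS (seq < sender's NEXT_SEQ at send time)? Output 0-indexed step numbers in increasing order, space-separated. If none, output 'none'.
Step 0: SEND seq=7000 -> fresh
Step 1: SEND seq=100 -> fresh
Step 2: DROP seq=7074 -> fresh
Step 3: SEND seq=7239 -> fresh
Step 4: SEND seq=7074 -> retransmit

Answer: 4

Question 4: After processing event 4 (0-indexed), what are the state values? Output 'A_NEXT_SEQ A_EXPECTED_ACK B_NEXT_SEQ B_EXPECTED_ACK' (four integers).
After event 0: A_seq=100 A_ack=7074 B_seq=7074 B_ack=100
After event 1: A_seq=182 A_ack=7074 B_seq=7074 B_ack=182
After event 2: A_seq=182 A_ack=7074 B_seq=7239 B_ack=182
After event 3: A_seq=182 A_ack=7074 B_seq=7407 B_ack=182
After event 4: A_seq=182 A_ack=7407 B_seq=7407 B_ack=182

182 7407 7407 182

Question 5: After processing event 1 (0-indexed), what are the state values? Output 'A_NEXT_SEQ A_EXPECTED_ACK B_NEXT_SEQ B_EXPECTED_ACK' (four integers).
After event 0: A_seq=100 A_ack=7074 B_seq=7074 B_ack=100
After event 1: A_seq=182 A_ack=7074 B_seq=7074 B_ack=182

182 7074 7074 182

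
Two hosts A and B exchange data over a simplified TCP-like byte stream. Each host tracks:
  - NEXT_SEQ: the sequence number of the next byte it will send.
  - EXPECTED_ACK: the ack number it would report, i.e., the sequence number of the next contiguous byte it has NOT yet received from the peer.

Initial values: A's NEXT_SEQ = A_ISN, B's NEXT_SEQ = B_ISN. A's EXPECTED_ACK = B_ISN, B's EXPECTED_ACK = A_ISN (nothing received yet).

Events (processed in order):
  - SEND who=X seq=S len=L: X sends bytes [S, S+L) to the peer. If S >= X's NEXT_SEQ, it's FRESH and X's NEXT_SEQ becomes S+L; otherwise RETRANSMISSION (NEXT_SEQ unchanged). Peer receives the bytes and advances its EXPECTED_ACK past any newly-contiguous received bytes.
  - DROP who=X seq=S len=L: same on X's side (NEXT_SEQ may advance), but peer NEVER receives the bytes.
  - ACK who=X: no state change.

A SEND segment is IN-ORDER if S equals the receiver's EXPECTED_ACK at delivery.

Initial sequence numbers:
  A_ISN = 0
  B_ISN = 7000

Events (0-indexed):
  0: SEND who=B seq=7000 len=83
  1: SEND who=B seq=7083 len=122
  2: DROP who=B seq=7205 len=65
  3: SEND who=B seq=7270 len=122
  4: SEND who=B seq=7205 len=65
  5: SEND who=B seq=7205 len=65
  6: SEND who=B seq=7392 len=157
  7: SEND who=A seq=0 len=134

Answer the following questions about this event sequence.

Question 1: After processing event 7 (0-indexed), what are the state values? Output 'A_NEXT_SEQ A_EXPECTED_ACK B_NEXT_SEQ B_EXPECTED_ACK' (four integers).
After event 0: A_seq=0 A_ack=7083 B_seq=7083 B_ack=0
After event 1: A_seq=0 A_ack=7205 B_seq=7205 B_ack=0
After event 2: A_seq=0 A_ack=7205 B_seq=7270 B_ack=0
After event 3: A_seq=0 A_ack=7205 B_seq=7392 B_ack=0
After event 4: A_seq=0 A_ack=7392 B_seq=7392 B_ack=0
After event 5: A_seq=0 A_ack=7392 B_seq=7392 B_ack=0
After event 6: A_seq=0 A_ack=7549 B_seq=7549 B_ack=0
After event 7: A_seq=134 A_ack=7549 B_seq=7549 B_ack=134

134 7549 7549 134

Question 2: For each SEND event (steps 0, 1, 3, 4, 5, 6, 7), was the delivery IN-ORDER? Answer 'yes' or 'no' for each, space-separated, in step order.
Answer: yes yes no yes no yes yes

Derivation:
Step 0: SEND seq=7000 -> in-order
Step 1: SEND seq=7083 -> in-order
Step 3: SEND seq=7270 -> out-of-order
Step 4: SEND seq=7205 -> in-order
Step 5: SEND seq=7205 -> out-of-order
Step 6: SEND seq=7392 -> in-order
Step 7: SEND seq=0 -> in-order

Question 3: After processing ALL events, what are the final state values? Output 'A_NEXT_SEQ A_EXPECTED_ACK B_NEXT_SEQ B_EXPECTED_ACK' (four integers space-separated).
Answer: 134 7549 7549 134

Derivation:
After event 0: A_seq=0 A_ack=7083 B_seq=7083 B_ack=0
After event 1: A_seq=0 A_ack=7205 B_seq=7205 B_ack=0
After event 2: A_seq=0 A_ack=7205 B_seq=7270 B_ack=0
After event 3: A_seq=0 A_ack=7205 B_seq=7392 B_ack=0
After event 4: A_seq=0 A_ack=7392 B_seq=7392 B_ack=0
After event 5: A_seq=0 A_ack=7392 B_seq=7392 B_ack=0
After event 6: A_seq=0 A_ack=7549 B_seq=7549 B_ack=0
After event 7: A_seq=134 A_ack=7549 B_seq=7549 B_ack=134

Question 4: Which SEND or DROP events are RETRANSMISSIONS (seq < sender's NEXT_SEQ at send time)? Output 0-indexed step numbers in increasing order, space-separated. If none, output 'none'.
Answer: 4 5

Derivation:
Step 0: SEND seq=7000 -> fresh
Step 1: SEND seq=7083 -> fresh
Step 2: DROP seq=7205 -> fresh
Step 3: SEND seq=7270 -> fresh
Step 4: SEND seq=7205 -> retransmit
Step 5: SEND seq=7205 -> retransmit
Step 6: SEND seq=7392 -> fresh
Step 7: SEND seq=0 -> fresh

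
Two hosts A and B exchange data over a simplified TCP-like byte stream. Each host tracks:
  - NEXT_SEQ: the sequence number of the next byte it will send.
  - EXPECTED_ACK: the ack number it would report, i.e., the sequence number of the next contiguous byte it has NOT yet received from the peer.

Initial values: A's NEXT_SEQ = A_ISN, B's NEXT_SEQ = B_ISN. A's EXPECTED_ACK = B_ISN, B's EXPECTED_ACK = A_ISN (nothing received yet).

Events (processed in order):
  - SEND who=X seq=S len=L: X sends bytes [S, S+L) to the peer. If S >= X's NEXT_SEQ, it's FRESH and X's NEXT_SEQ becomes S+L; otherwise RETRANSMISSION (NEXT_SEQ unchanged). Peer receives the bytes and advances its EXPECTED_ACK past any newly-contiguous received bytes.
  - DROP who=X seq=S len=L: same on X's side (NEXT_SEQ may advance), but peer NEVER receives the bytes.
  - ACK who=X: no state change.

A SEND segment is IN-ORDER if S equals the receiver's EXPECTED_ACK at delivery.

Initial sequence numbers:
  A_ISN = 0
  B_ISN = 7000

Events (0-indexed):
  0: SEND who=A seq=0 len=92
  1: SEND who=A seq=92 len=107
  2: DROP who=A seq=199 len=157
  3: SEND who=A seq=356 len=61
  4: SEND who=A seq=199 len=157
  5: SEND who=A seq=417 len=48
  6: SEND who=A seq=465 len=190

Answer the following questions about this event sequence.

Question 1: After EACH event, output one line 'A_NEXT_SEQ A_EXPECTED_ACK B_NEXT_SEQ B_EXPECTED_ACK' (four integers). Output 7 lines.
92 7000 7000 92
199 7000 7000 199
356 7000 7000 199
417 7000 7000 199
417 7000 7000 417
465 7000 7000 465
655 7000 7000 655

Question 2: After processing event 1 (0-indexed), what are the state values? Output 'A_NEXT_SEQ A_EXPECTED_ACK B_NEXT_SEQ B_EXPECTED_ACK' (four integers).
After event 0: A_seq=92 A_ack=7000 B_seq=7000 B_ack=92
After event 1: A_seq=199 A_ack=7000 B_seq=7000 B_ack=199

199 7000 7000 199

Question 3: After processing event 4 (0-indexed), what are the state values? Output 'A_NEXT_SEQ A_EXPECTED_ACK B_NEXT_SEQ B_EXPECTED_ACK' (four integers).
After event 0: A_seq=92 A_ack=7000 B_seq=7000 B_ack=92
After event 1: A_seq=199 A_ack=7000 B_seq=7000 B_ack=199
After event 2: A_seq=356 A_ack=7000 B_seq=7000 B_ack=199
After event 3: A_seq=417 A_ack=7000 B_seq=7000 B_ack=199
After event 4: A_seq=417 A_ack=7000 B_seq=7000 B_ack=417

417 7000 7000 417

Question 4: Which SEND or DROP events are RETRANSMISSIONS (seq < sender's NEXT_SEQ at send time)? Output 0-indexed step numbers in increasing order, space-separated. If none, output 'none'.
Step 0: SEND seq=0 -> fresh
Step 1: SEND seq=92 -> fresh
Step 2: DROP seq=199 -> fresh
Step 3: SEND seq=356 -> fresh
Step 4: SEND seq=199 -> retransmit
Step 5: SEND seq=417 -> fresh
Step 6: SEND seq=465 -> fresh

Answer: 4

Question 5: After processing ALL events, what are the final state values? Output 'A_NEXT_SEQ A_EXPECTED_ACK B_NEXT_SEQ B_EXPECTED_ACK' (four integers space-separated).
Answer: 655 7000 7000 655

Derivation:
After event 0: A_seq=92 A_ack=7000 B_seq=7000 B_ack=92
After event 1: A_seq=199 A_ack=7000 B_seq=7000 B_ack=199
After event 2: A_seq=356 A_ack=7000 B_seq=7000 B_ack=199
After event 3: A_seq=417 A_ack=7000 B_seq=7000 B_ack=199
After event 4: A_seq=417 A_ack=7000 B_seq=7000 B_ack=417
After event 5: A_seq=465 A_ack=7000 B_seq=7000 B_ack=465
After event 6: A_seq=655 A_ack=7000 B_seq=7000 B_ack=655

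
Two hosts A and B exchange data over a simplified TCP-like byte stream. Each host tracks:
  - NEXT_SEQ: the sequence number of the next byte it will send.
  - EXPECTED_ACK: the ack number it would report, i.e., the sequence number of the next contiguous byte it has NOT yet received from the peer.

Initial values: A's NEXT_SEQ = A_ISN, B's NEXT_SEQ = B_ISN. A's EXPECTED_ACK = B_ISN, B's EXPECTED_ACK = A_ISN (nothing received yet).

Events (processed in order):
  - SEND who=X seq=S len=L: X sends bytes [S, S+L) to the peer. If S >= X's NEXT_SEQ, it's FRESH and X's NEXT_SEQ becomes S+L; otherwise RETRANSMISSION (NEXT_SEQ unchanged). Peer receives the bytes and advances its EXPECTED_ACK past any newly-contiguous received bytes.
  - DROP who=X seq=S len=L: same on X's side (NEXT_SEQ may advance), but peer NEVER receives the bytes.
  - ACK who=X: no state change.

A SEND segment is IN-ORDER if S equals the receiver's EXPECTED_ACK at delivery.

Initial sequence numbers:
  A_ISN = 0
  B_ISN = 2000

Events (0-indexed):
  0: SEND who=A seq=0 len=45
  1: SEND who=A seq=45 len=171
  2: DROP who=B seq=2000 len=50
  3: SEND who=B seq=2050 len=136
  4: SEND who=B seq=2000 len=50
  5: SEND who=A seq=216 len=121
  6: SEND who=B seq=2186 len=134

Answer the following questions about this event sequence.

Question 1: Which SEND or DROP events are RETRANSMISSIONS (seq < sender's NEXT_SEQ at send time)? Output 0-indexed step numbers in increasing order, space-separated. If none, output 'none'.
Answer: 4

Derivation:
Step 0: SEND seq=0 -> fresh
Step 1: SEND seq=45 -> fresh
Step 2: DROP seq=2000 -> fresh
Step 3: SEND seq=2050 -> fresh
Step 4: SEND seq=2000 -> retransmit
Step 5: SEND seq=216 -> fresh
Step 6: SEND seq=2186 -> fresh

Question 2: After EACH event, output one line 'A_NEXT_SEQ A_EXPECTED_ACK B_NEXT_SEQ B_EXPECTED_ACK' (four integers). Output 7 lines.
45 2000 2000 45
216 2000 2000 216
216 2000 2050 216
216 2000 2186 216
216 2186 2186 216
337 2186 2186 337
337 2320 2320 337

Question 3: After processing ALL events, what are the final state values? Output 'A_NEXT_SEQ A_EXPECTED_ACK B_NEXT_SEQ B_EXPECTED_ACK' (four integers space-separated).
Answer: 337 2320 2320 337

Derivation:
After event 0: A_seq=45 A_ack=2000 B_seq=2000 B_ack=45
After event 1: A_seq=216 A_ack=2000 B_seq=2000 B_ack=216
After event 2: A_seq=216 A_ack=2000 B_seq=2050 B_ack=216
After event 3: A_seq=216 A_ack=2000 B_seq=2186 B_ack=216
After event 4: A_seq=216 A_ack=2186 B_seq=2186 B_ack=216
After event 5: A_seq=337 A_ack=2186 B_seq=2186 B_ack=337
After event 6: A_seq=337 A_ack=2320 B_seq=2320 B_ack=337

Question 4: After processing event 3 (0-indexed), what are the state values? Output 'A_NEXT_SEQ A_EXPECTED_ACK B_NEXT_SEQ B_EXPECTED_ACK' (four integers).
After event 0: A_seq=45 A_ack=2000 B_seq=2000 B_ack=45
After event 1: A_seq=216 A_ack=2000 B_seq=2000 B_ack=216
After event 2: A_seq=216 A_ack=2000 B_seq=2050 B_ack=216
After event 3: A_seq=216 A_ack=2000 B_seq=2186 B_ack=216

216 2000 2186 216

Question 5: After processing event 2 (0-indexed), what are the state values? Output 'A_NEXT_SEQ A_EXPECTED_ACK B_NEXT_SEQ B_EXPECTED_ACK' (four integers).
After event 0: A_seq=45 A_ack=2000 B_seq=2000 B_ack=45
After event 1: A_seq=216 A_ack=2000 B_seq=2000 B_ack=216
After event 2: A_seq=216 A_ack=2000 B_seq=2050 B_ack=216

216 2000 2050 216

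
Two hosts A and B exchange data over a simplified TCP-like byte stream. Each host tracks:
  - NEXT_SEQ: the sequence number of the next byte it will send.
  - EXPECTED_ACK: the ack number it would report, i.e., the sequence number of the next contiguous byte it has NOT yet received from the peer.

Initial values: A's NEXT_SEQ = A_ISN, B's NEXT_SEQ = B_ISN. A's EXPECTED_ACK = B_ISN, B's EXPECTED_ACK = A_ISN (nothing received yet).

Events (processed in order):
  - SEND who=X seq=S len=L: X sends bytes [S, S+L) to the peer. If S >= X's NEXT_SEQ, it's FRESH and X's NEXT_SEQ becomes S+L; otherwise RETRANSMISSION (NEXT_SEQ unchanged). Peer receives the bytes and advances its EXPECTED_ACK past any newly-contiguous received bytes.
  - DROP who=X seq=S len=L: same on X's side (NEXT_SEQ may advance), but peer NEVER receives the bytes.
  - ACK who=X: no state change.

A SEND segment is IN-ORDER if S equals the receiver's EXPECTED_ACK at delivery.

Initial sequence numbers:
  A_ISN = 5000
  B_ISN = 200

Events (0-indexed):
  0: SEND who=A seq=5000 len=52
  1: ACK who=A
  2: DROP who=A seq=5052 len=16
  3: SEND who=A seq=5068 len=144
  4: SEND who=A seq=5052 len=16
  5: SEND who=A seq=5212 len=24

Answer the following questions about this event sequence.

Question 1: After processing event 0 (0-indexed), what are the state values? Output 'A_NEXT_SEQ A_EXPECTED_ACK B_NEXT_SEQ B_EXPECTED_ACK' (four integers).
After event 0: A_seq=5052 A_ack=200 B_seq=200 B_ack=5052

5052 200 200 5052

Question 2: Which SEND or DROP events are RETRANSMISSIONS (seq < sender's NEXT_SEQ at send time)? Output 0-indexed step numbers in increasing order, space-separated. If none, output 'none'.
Step 0: SEND seq=5000 -> fresh
Step 2: DROP seq=5052 -> fresh
Step 3: SEND seq=5068 -> fresh
Step 4: SEND seq=5052 -> retransmit
Step 5: SEND seq=5212 -> fresh

Answer: 4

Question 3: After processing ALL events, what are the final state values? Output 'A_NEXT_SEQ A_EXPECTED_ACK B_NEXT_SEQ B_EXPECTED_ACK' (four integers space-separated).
After event 0: A_seq=5052 A_ack=200 B_seq=200 B_ack=5052
After event 1: A_seq=5052 A_ack=200 B_seq=200 B_ack=5052
After event 2: A_seq=5068 A_ack=200 B_seq=200 B_ack=5052
After event 3: A_seq=5212 A_ack=200 B_seq=200 B_ack=5052
After event 4: A_seq=5212 A_ack=200 B_seq=200 B_ack=5212
After event 5: A_seq=5236 A_ack=200 B_seq=200 B_ack=5236

Answer: 5236 200 200 5236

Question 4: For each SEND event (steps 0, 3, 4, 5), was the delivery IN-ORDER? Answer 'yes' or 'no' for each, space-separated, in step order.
Step 0: SEND seq=5000 -> in-order
Step 3: SEND seq=5068 -> out-of-order
Step 4: SEND seq=5052 -> in-order
Step 5: SEND seq=5212 -> in-order

Answer: yes no yes yes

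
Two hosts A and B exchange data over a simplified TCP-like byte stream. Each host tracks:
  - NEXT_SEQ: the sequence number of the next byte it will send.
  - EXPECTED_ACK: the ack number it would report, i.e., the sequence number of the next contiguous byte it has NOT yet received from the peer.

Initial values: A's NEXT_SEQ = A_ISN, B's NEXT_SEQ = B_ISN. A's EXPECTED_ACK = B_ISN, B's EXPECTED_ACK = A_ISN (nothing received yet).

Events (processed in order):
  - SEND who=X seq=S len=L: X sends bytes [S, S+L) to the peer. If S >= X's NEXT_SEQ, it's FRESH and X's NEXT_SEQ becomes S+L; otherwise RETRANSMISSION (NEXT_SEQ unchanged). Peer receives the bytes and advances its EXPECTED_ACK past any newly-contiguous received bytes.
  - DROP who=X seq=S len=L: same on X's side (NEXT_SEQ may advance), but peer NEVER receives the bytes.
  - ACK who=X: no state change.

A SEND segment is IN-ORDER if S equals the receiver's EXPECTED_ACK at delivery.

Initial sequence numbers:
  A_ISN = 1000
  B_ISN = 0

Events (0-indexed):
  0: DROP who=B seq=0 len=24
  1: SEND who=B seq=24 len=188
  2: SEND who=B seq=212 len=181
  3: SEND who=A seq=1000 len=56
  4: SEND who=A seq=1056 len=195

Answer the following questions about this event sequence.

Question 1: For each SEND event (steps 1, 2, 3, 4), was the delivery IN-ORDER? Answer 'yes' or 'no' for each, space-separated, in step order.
Step 1: SEND seq=24 -> out-of-order
Step 2: SEND seq=212 -> out-of-order
Step 3: SEND seq=1000 -> in-order
Step 4: SEND seq=1056 -> in-order

Answer: no no yes yes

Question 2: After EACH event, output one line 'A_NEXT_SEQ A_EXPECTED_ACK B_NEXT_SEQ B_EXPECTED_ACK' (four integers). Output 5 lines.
1000 0 24 1000
1000 0 212 1000
1000 0 393 1000
1056 0 393 1056
1251 0 393 1251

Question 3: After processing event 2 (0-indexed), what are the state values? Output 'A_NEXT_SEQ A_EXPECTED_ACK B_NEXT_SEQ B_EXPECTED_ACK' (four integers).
After event 0: A_seq=1000 A_ack=0 B_seq=24 B_ack=1000
After event 1: A_seq=1000 A_ack=0 B_seq=212 B_ack=1000
After event 2: A_seq=1000 A_ack=0 B_seq=393 B_ack=1000

1000 0 393 1000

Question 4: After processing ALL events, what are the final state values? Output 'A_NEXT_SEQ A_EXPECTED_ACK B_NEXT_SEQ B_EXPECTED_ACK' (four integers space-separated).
Answer: 1251 0 393 1251

Derivation:
After event 0: A_seq=1000 A_ack=0 B_seq=24 B_ack=1000
After event 1: A_seq=1000 A_ack=0 B_seq=212 B_ack=1000
After event 2: A_seq=1000 A_ack=0 B_seq=393 B_ack=1000
After event 3: A_seq=1056 A_ack=0 B_seq=393 B_ack=1056
After event 4: A_seq=1251 A_ack=0 B_seq=393 B_ack=1251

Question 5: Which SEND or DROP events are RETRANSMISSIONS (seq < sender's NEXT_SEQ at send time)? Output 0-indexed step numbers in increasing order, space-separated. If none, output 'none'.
Answer: none

Derivation:
Step 0: DROP seq=0 -> fresh
Step 1: SEND seq=24 -> fresh
Step 2: SEND seq=212 -> fresh
Step 3: SEND seq=1000 -> fresh
Step 4: SEND seq=1056 -> fresh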